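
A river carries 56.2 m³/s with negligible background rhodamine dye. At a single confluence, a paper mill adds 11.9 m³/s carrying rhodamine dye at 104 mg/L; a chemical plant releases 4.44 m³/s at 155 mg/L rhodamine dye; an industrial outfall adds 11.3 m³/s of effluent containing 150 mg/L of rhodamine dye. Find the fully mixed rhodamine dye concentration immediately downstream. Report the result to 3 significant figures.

Mass balance: C = (56.20·0 + 11.90·104.0 + 4.440·155.0 + 11.30·150.0) / 83.84 = 3621/83.84 = 43.19 mg/L.

43.2 mg/L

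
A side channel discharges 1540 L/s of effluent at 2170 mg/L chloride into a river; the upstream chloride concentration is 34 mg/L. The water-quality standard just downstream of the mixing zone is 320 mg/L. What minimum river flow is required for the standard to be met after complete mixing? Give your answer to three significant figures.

Set C_mix = 320: (Q·34.00 + 1540·2170) / (Q + 1540) = 320
→ Q = 1540·(2170 − 320)/(320 − 34.00) = 9962 L/s.

9960 L/s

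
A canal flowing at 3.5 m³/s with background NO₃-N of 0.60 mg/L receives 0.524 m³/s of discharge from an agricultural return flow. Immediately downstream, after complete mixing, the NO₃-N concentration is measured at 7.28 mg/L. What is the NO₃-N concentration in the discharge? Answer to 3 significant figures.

Mass balance: 3.500·0.6000 + 0.5240·Cₑ = 4.024·7.280
→ Cₑ = (4.024·7.280 − 3.500·0.6000) / 0.5240 = 51.90 mg/L.

51.9 mg/L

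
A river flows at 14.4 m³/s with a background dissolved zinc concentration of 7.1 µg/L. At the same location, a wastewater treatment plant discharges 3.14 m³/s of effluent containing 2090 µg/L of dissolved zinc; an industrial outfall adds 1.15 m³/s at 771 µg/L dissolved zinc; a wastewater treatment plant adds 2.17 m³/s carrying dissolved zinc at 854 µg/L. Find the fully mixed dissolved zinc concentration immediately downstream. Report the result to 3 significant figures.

Conservation of mass: C = (14.40·7.100 + 3.140·2090 + 1.150·771.0 + 2.170·854.0) / 20.86 = 9405/20.86 = 450.8 µg/L.

451 µg/L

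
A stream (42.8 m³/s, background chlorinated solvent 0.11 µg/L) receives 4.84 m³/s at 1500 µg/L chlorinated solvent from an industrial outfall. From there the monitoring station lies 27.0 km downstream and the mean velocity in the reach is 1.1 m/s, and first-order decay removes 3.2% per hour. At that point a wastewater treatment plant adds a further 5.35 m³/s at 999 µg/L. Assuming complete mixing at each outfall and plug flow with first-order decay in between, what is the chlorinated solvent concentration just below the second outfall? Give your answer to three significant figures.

Conservation of mass: C = (42.80·0.1100 + 4.840·1500) / 47.64 = 7265/47.64 = 152.5 µg/L; combined flow 47.64 m³/s.
Travel time t = 27.0·1000 / 1.1 = 24550 s = 6.818 h.
3.2%/h lost → k = −ln(1 − 0.032) = 0.03252 h⁻¹.
First-order decay: C = 152.5·exp(−k·t) = 152.5·0.8011 = 122.2 µg/L.
At the second outfall, C = (47.64·122.2 + 5.350·999.0) / (47.64 + 5.350) = 210.7 µg/L.

211 µg/L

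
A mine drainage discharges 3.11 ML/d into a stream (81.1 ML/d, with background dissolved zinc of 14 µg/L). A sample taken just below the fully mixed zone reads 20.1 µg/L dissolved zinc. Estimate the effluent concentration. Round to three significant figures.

Mass balance: 81.10·14.00 + 3.110·Cₑ = 84.21·20.10
→ Cₑ = (84.21·20.10 − 81.10·14.00) / 3.110 = 179.2 µg/L.

179 µg/L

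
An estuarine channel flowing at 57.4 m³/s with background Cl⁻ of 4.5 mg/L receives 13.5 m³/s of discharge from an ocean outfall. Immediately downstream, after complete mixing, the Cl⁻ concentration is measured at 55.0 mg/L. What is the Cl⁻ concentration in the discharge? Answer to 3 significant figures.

Mass balance: 57.40·4.500 + 13.50·Cₑ = 70.90·55.00
→ Cₑ = (70.90·55.00 − 57.40·4.500) / 13.50 = 269.7 mg/L.

270 mg/L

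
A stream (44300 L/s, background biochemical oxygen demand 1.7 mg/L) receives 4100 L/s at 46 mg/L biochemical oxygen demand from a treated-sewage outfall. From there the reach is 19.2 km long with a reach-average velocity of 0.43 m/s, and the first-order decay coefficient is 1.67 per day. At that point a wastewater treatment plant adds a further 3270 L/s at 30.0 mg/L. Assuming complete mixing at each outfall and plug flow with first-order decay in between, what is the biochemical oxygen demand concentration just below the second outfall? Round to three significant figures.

4.05 mg/L

Conservation of mass: C = (44300·1.700 + 4100·46.00) / 48400 = 263900/48400 = 5.453 mg/L; combined flow 48400 L/s.
Travel time t = 19.2·1000 / 0.43 = 44650 s = 12.40 h.
After decay, C = 5.453 × e^(−kt) = 5.453 × 0.4219 = 2.300 mg/L.
Second outfall: C = (48400·2.300 + 3270·30.00)/51670 = 4.053 mg/L.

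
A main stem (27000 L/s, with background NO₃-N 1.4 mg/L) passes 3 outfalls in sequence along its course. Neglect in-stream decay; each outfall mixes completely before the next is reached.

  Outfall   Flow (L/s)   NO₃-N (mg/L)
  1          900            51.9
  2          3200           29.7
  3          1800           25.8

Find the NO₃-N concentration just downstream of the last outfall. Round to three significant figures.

Outfall 1: combined Q = 27900 L/s; C = (27000·1.400 + 900.0·51.90)/27900 = 3.029 mg/L.
Outfall 2: combined Q = 31100 L/s; C = (27900·3.029 + 3200·29.70)/31100 = 5.773 mg/L.
Outfall 3: combined Q = 32900 L/s; C = (31100·5.773 + 1800·25.80)/32900 = 6.869 mg/L.

6.87 mg/L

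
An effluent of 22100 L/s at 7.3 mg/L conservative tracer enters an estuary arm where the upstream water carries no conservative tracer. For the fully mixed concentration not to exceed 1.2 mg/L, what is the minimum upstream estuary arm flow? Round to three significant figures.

Set C_mix = 1.2: (Q·0 + 22100·7.300) / (Q + 22100) = 1.2
→ Q = 22100·(7.300 − 1.2)/(1.2 − 0) = 112300 L/s.

112000 L/s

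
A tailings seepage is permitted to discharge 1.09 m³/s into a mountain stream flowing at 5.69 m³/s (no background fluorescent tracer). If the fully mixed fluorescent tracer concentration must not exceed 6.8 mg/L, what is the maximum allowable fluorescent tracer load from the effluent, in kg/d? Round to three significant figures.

Mass balance at the limit: 5.690·0 + 1.090·Cₑ = 6.780·6.8 → Cₑ = 42.30 mg/L.
Load = 1.090 m³/s × 42.30 g/m³ × 86 400 s/d = 3983 kg/d.

3980 kg/d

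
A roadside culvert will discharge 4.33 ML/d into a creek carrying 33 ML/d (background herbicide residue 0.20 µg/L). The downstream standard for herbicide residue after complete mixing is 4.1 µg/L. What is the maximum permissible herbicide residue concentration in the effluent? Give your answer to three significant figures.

33.8 µg/L

At the limit, (Qr·Cr + Qe·Cₑ)/(Qr + Qe) = 4.1:
Cₑ = (37.33·4.1 − 33.00·0.2000) / 4.330 = 33.82 µg/L.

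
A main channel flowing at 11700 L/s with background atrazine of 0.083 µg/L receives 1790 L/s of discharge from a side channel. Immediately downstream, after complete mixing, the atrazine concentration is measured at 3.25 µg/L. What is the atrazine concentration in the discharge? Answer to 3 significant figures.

24.0 µg/L

Mass balance: 11700·0.08300 + 1790·Cₑ = 13490·3.250
→ Cₑ = (13490·3.250 − 11700·0.08300) / 1790 = 23.95 µg/L.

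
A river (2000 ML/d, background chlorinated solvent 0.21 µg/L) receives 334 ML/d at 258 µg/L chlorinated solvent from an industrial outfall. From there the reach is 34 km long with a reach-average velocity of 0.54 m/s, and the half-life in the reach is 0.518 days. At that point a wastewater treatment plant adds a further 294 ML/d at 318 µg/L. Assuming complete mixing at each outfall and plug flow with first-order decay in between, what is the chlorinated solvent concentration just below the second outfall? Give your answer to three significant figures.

Conservation of mass: C = (2000·0.2100 + 334.0·258.0) / 2334 = 86590/2334 = 37.10 µg/L; combined flow 2334 ML/d.
Travel time t = 34·1000 / 0.54 = 62960 s = 17.49 h.
Half-life 0.518 d → k = ln 2 / 0.518 = 1.338 d⁻¹.
Applying C = C₀e^(−kt): 37.10 × 0.3771 = 13.99 µg/L.
At the second outfall, C = (2334·13.99 + 294.0·318.0) / (2334 + 294.0) = 48.00 µg/L.

48.0 µg/L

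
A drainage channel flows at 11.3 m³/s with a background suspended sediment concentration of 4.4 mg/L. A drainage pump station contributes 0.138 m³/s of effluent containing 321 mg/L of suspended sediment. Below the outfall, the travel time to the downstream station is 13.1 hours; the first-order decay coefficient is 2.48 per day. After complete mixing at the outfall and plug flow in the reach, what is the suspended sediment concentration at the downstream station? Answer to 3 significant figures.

Flow-weighted average: C = (11.30·4.400 + 0.1380·321.0) / 11.44 = 94.02/11.44 = 8.220 mg/L.
First-order decay: C = 8.220·exp(−k·t) = 8.220·0.2583 = 2.123 mg/L.

2.12 mg/L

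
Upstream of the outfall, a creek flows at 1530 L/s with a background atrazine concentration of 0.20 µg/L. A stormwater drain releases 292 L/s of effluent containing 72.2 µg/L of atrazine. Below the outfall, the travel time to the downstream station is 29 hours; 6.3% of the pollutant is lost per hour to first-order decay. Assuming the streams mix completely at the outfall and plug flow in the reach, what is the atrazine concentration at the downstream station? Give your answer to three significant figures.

Mixed concentration C = ΣQC/ΣQ = (1530·0.2000 + 292.0·72.20) / 1822 = 21390/1822 = 11.74 µg/L.
6.3%/h lost → k = −ln(1 − 0.063) = 0.06507 h⁻¹.
Applying C = C₀e^(−kt): 11.74 × 0.1515 = 1.779 µg/L.

1.78 µg/L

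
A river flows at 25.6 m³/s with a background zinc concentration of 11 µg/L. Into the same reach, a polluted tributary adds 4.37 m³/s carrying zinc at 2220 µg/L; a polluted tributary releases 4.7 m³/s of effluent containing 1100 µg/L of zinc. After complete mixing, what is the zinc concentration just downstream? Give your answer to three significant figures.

Conservation of mass: C = (25.60·11.00 + 4.370·2220 + 4.700·1100) / 34.67 = 15150/34.67 = 437.1 µg/L.

437 µg/L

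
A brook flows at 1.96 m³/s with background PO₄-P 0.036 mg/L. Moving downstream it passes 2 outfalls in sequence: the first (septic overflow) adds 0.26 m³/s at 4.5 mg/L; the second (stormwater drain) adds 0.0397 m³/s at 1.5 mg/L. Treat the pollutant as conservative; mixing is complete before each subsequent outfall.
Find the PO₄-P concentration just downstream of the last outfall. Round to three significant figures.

0.575 mg/L

After outfall 1: Q = 1.960 + 0.2600 = 2.220 m³/s; C = (1.960·0.03600 + 0.2600·4.500)/2.220 = 0.5588 mg/L.
After outfall 2: Q = 2.220 + 0.03970 = 2.260 m³/s; C = (2.220·0.5588 + 0.03970·1.500)/2.260 = 0.5753 mg/L.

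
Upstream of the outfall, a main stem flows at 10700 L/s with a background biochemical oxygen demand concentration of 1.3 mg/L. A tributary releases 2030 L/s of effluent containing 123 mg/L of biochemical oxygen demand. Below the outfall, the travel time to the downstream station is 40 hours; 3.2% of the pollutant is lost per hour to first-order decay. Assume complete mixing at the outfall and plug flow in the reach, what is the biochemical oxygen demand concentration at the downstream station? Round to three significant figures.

5.64 mg/L

Mixed concentration C = ΣQC/ΣQ = (10700·1.300 + 2030·123.0) / 12730 = 263600/12730 = 20.71 mg/L.
3.2%/h lost → k = −ln(1 − 0.032) = 0.03252 h⁻¹.
After decay, C = 20.71 × e^(−kt) = 20.71 × 0.2723 = 5.638 mg/L.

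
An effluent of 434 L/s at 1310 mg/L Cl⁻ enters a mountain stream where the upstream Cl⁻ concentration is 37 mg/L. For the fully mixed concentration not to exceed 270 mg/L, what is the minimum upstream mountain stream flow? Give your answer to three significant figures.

1940 L/s

Set C_mix = 270: (Q·37.00 + 434.0·1310) / (Q + 434.0) = 270
→ Q = 434.0·(1310 − 270)/(270 − 37.00) = 1937 L/s.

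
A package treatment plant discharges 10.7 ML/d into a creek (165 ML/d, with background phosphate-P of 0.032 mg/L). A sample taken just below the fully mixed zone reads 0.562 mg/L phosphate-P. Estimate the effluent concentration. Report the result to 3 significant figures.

Mass balance: 165.0·0.03200 + 10.70·Cₑ = 175.7·0.5620
→ Cₑ = (175.7·0.5620 − 165.0·0.03200) / 10.70 = 8.735 mg/L.

8.73 mg/L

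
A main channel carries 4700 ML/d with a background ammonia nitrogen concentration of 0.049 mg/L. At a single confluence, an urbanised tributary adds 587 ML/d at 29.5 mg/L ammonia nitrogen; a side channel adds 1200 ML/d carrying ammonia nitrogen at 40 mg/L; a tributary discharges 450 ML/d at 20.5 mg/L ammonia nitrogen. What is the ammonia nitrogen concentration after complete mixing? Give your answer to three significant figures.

Mass balance: C = (4700·0.04900 + 587.0·29.50 + 1200·40.00 + 450.0·20.50) / 6937 = 74770/6937 = 10.78 mg/L.

10.8 mg/L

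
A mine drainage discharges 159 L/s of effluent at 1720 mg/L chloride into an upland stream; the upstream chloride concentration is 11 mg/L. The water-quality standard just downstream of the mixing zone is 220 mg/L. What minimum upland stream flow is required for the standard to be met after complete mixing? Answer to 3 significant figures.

Set C_mix = 220: (Q·11.00 + 159.0·1720) / (Q + 159.0) = 220
→ Q = 159.0·(1720 − 220)/(220 − 11.00) = 1141 L/s.

1140 L/s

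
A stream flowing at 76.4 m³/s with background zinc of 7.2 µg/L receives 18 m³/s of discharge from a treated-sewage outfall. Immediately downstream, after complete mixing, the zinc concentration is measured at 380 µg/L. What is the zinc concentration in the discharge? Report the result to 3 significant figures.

1960 µg/L

Mass balance: 76.40·7.200 + 18.00·Cₑ = 94.40·380.0
→ Cₑ = (94.40·380.0 − 76.40·7.200) / 18.00 = 1962 µg/L.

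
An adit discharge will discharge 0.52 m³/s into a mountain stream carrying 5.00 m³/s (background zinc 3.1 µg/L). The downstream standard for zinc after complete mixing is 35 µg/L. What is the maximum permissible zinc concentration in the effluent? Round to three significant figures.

At the limit, (Qr·Cr + Qe·Cₑ)/(Qr + Qe) = 35:
Cₑ = (5.520·35 − 5.000·3.100) / 0.5200 = 341.7 µg/L.

342 µg/L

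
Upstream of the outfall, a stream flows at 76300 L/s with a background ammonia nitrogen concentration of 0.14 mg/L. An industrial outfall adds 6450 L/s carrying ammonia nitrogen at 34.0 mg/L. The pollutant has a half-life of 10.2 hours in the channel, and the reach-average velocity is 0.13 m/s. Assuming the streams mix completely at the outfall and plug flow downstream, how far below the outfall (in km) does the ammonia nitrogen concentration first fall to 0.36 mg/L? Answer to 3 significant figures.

14.1 km

Mixed concentration C = ΣQC/ΣQ = (76300·0.1400 + 6450·34.00) / 82750 = 230000/82750 = 2.779 mg/L.
Half-life 10.2 h → k = ln 2 / 10.2 = 0.06796 h⁻¹ = 1.631 d⁻¹.
Set 2.779·exp(−k·t) = 0.36 → t = ln(2.779/0.36)/k = 108300 s = 30.08 h.
Distance = v·t = 0.13·108300 = 14080 m = 14.08 km.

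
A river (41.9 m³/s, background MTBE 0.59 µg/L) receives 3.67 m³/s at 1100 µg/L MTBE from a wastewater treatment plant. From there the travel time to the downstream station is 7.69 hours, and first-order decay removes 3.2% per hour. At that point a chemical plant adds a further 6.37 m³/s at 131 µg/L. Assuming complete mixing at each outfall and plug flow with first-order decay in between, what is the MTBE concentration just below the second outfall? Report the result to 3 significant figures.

Mass balance: C = (41.90·0.5900 + 3.670·1100) / 45.57 = 4062/45.57 = 89.13 µg/L; combined flow 45.57 m³/s.
3.2%/h lost → k = −ln(1 − 0.032) = 0.03252 h⁻¹.
Applying C = C₀e^(−kt): 89.13 × 0.7787 = 69.41 µg/L.
At the second outfall, C = (45.57·69.41 + 6.370·131.0) / (45.57 + 6.370) = 76.96 µg/L.

77.0 µg/L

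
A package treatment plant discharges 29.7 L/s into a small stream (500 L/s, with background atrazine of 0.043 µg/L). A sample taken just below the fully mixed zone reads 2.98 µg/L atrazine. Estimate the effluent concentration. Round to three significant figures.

Mass balance: 500.0·0.04300 + 29.70·Cₑ = 529.7·2.980
→ Cₑ = (529.7·2.980 − 500.0·0.04300) / 29.70 = 52.42 µg/L.

52.4 µg/L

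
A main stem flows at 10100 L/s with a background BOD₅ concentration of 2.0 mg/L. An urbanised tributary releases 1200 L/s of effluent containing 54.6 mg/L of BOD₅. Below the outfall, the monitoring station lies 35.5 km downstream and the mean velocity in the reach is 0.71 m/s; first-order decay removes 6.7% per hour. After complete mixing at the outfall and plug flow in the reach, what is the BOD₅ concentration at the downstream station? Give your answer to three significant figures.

2.90 mg/L

Flow-weighted average: C = (10100·2.000 + 1200·54.60) / 11300 = 85720/11300 = 7.586 mg/L.
Travel time t = 35.5·1000 / 0.71 = 50000 s = 13.89 h.
6.7%/h lost → k = −ln(1 − 0.067) = 0.06935 h⁻¹.
After decay, C = 7.586 × e^(−kt) = 7.586 × 0.3817 = 2.895 mg/L.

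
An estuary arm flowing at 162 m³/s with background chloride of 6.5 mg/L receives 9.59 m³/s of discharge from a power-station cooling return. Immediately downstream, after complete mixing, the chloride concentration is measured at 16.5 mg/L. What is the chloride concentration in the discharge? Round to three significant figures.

185 mg/L

Mass balance: 162.0·6.500 + 9.590·Cₑ = 171.6·16.50
→ Cₑ = (171.6·16.50 − 162.0·6.500) / 9.590 = 185.4 mg/L.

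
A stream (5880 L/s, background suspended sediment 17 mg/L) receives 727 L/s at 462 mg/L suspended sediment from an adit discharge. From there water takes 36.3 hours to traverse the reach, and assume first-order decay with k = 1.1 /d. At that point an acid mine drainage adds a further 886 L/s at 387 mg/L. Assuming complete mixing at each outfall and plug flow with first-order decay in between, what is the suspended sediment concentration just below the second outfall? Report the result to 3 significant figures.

Conservation of mass: C = (5880·17.00 + 727.0·462.0) / 6607 = 435800/6607 = 65.97 mg/L; combined flow 6607 L/s.
After decay, C = 65.97 × e^(−kt) = 65.97 × 0.1894 = 12.50 mg/L.
Second outfall: C = (6607·12.50 + 886.0·387.0)/7493 = 56.78 mg/L.

56.8 mg/L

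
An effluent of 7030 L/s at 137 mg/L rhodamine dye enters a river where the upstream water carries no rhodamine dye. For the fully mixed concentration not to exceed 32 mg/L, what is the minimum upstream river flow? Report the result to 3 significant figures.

23100 L/s

Set C_mix = 32: (Q·0 + 7030·137.0) / (Q + 7030) = 32
→ Q = 7030·(137.0 − 32)/(32 − 0) = 23070 L/s.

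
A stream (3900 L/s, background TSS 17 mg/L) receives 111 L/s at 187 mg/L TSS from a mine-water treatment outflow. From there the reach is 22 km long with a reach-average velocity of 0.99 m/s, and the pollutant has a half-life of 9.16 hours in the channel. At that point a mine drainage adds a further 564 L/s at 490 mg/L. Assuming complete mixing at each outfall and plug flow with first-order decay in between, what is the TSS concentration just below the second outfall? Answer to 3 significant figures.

72.3 mg/L

Mixed concentration C = ΣQC/ΣQ = (3900·17.00 + 111.0·187.0) / 4011 = 87060/4011 = 21.70 mg/L; combined flow 4011 L/s.
Travel time t = 22·1000 / 0.99 = 22220 s = 6.173 h.
Half-life 9.16 h → k = ln 2 / 9.16 = 0.07567 h⁻¹ = 1.816 d⁻¹.
First-order decay: C = 21.70·exp(−k·t) = 21.70·0.6268 = 13.60 mg/L.
At the second outfall, C = (4011·13.60 + 564.0·490.0) / (4011 + 564.0) = 72.33 mg/L.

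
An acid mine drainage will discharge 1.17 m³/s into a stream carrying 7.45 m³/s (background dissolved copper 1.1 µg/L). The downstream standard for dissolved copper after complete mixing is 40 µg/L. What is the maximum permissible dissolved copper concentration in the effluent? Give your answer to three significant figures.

288 µg/L

At the limit, (Qr·Cr + Qe·Cₑ)/(Qr + Qe) = 40:
Cₑ = (8.620·40 − 7.450·1.100) / 1.170 = 287.7 µg/L.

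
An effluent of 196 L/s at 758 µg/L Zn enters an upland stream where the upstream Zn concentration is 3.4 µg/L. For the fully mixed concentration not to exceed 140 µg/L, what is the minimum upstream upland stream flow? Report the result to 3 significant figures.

887 L/s

Set C_mix = 140: (Q·3.400 + 196.0·758.0) / (Q + 196.0) = 140
→ Q = 196.0·(758.0 − 140)/(140 − 3.400) = 886.7 L/s.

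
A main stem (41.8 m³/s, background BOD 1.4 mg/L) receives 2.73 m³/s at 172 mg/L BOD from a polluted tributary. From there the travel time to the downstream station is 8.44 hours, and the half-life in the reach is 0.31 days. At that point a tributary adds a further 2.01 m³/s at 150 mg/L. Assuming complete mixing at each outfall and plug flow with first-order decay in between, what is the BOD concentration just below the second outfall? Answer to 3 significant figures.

11.6 mg/L

After mixing, C = (41.80·1.400 + 2.730·172.0) / 44.53 = 528.1/44.53 = 11.86 mg/L; combined flow 44.53 m³/s.
Half-life 0.31 d → k = ln 2 / 0.31 = 2.236 d⁻¹.
After decay, C = 11.86 × e^(−kt) = 11.86 × 0.4555 = 5.402 mg/L.
Second outfall: C = (44.53·5.402 + 2.010·150.0)/46.54 = 11.65 mg/L.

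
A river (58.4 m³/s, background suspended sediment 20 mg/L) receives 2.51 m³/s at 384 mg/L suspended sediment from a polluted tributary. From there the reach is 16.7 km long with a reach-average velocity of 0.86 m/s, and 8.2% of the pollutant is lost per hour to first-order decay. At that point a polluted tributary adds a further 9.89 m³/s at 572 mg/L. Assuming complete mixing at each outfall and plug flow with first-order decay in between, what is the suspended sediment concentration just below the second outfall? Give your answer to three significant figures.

98.9 mg/L

Mass balance: C = (58.40·20.00 + 2.510·384.0) / 60.91 = 2132/60.91 = 35.00 mg/L; combined flow 60.91 m³/s.
Travel time t = 16.7·1000 / 0.86 = 19420 s = 5.394 h.
8.2%/h lost → k = −ln(1 − 0.082) = 0.08556 h⁻¹.
After decay, C = 35.00 × e^(−kt) = 35.00 × 0.6303 = 22.06 mg/L.
Second outfall: C = (60.91·22.06 + 9.890·572.0)/70.80 = 98.88 mg/L.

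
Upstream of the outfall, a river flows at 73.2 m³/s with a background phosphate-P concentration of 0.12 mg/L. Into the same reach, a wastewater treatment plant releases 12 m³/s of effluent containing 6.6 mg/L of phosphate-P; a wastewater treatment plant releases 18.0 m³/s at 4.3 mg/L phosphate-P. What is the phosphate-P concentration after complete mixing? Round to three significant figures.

Flow-weighted average: C = (73.20·0.1200 + 12.00·6.600 + 18.00·4.300) / 103.2 = 165.4/103.2 = 1.603 mg/L.

1.60 mg/L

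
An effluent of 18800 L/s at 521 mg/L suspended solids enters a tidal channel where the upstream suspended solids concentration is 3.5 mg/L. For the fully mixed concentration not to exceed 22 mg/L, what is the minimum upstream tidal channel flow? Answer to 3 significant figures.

507000 L/s

Set C_mix = 22: (Q·3.500 + 18800·521.0) / (Q + 18800) = 22
→ Q = 18800·(521.0 − 22)/(22 − 3.500) = 507100 L/s.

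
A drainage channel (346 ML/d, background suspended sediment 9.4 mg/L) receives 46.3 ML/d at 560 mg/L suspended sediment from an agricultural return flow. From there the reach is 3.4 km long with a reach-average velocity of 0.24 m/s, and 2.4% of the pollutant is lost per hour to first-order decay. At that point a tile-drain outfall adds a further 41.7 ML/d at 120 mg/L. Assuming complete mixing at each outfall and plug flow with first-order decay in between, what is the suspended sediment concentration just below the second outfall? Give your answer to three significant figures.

72.6 mg/L

Mass balance: C = (346.0·9.400 + 46.30·560.0) / 392.3 = 29180/392.3 = 74.38 mg/L; combined flow 392.3 ML/d.
Travel time t = 3.4·1000 / 0.24 = 14170 s = 3.935 h.
2.4%/h lost → k = −ln(1 − 0.024) = 0.02429 h⁻¹.
After decay, C = 74.38 × e^(−kt) = 74.38 × 0.9088 = 67.60 mg/L.
At the second outfall, C = (392.3·67.60 + 41.70·120.0) / (392.3 + 41.70) = 72.64 mg/L.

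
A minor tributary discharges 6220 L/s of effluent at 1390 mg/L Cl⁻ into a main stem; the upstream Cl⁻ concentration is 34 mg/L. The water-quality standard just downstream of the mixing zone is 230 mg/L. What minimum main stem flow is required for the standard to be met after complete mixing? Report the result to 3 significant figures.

Set C_mix = 230: (Q·34.00 + 6220·1390) / (Q + 6220) = 230
→ Q = 6220·(1390 − 230)/(230 − 34.00) = 36810 L/s.

36800 L/s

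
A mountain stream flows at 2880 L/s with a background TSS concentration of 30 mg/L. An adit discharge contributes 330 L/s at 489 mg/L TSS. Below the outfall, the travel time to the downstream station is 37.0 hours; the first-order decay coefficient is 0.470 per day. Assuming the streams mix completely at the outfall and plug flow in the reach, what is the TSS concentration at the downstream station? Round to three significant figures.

37.4 mg/L

Mixed concentration C = ΣQC/ΣQ = (2880·30.00 + 330.0·489.0) / 3210 = 247800/3210 = 77.19 mg/L.
First-order decay: C = 77.19·exp(−k·t) = 77.19·0.4845 = 37.40 mg/L.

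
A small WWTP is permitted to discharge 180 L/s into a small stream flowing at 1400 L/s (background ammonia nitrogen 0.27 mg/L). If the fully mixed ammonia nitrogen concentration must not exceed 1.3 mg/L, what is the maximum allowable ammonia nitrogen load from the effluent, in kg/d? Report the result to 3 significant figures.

145 kg/d

Mass balance at the limit: 1400·0.2700 + 180.0·Cₑ = 1580·1.3 → Cₑ = 9.311 mg/L.
180.0 L/s = 0.1800 m³/s. Load = 0.1800 m³/s × 9.311 g/m³ × 86 400 s/d = 144.8 kg/d.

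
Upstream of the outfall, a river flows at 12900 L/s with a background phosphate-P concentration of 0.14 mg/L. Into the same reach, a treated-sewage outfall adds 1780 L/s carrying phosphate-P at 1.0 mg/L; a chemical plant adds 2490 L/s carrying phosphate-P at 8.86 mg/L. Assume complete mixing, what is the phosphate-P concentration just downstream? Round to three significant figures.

Conservation of mass: C = (12900·0.1400 + 1780·1.000 + 2490·8.860) / 17170 = 25650/17170 = 1.494 mg/L.

1.49 mg/L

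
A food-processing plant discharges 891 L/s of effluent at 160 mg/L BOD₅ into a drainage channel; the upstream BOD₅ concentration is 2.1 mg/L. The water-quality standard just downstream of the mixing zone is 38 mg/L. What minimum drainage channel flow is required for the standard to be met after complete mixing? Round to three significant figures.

Set C_mix = 38: (Q·2.100 + 891.0·160.0) / (Q + 891.0) = 38
→ Q = 891.0·(160.0 − 38)/(38 − 2.100) = 3028 L/s.

3030 L/s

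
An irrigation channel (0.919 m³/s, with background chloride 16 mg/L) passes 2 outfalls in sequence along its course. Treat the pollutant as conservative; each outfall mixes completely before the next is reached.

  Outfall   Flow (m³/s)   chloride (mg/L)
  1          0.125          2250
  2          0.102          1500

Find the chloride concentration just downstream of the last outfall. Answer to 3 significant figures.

Below outfall 1: Q → 1.044 m³/s, C = (0.9190·16.00 + 0.1250·2250)/1.044 = 283.5 mg/L.
Below outfall 2: Q → 1.146 m³/s, C = (1.044·283.5 + 0.1020·1500)/1.146 = 391.8 mg/L.

392 mg/L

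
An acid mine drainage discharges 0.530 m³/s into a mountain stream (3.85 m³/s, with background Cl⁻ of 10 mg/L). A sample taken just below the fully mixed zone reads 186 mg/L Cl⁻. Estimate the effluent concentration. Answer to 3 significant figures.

1460 mg/L

Mass balance: 3.850·10.00 + 0.5300·Cₑ = 4.380·186.0
→ Cₑ = (4.380·186.0 − 3.850·10.00) / 0.5300 = 1464 mg/L.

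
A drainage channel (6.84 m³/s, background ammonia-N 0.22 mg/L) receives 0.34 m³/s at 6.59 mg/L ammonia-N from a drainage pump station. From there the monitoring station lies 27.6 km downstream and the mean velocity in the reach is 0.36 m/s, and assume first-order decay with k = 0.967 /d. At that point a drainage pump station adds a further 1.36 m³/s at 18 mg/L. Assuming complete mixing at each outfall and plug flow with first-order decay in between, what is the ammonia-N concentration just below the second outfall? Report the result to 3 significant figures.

3.05 mg/L

Flow-weighted average: C = (6.840·0.2200 + 0.3400·6.590) / 7.180 = 3.745/7.180 = 0.5216 mg/L; combined flow 7.180 m³/s.
Travel time t = 27.6·1000 / 0.36 = 76670 s = 21.30 h.
After decay, C = 0.5216 × e^(−kt) = 0.5216 × 0.4240 = 0.2212 mg/L.
Second outfall: C = (7.180·0.2212 + 1.360·18.00)/8.540 = 3.052 mg/L.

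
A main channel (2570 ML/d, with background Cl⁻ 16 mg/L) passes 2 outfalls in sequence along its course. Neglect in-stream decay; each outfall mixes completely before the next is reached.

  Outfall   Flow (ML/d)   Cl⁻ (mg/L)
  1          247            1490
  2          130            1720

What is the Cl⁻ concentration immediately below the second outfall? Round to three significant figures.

Below outfall 1: Q → 2817 ML/d, C = (2570·16.00 + 247.0·1490)/2817 = 145.2 mg/L.
Below outfall 2: Q → 2947 ML/d, C = (2817·145.2 + 130.0·1720)/2947 = 214.7 mg/L.

215 mg/L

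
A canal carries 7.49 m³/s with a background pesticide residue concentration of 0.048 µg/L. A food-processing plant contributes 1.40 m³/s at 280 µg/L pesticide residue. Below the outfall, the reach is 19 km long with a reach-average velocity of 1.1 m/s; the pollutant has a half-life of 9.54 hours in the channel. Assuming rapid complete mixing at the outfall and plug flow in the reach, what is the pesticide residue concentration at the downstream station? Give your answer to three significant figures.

Flow-weighted average: C = (7.490·0.04800 + 1.400·280.0) / 8.890 = 392.4/8.890 = 44.13 µg/L.
Travel time t = 19·1000 / 1.1 = 17270 s = 4.798 h.
Half-life 9.54 h → k = ln 2 / 9.54 = 0.07266 h⁻¹ = 1.744 d⁻¹.
First-order decay: C = 44.13·exp(−k·t) = 44.13·0.7057 = 31.14 µg/L.

31.1 µg/L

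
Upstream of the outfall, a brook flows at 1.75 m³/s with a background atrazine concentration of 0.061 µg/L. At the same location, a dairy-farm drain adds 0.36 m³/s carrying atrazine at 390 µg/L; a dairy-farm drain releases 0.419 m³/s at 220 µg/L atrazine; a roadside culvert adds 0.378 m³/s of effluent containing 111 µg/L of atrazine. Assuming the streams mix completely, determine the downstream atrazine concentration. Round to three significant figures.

Mass balance: C = (1.750·0.06100 + 0.3600·390.0 + 0.4190·220.0 + 0.3780·111.0) / 2.907 = 274.6/2.907 = 94.48 µg/L.

94.5 µg/L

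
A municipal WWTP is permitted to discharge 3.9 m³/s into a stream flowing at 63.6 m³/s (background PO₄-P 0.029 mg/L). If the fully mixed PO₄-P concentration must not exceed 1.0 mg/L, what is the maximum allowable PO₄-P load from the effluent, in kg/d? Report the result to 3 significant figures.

Mass balance at the limit: 63.60·0.02900 + 3.900·Cₑ = 67.50·1.0 → Cₑ = 16.83 mg/L.
Load = 3.900 m³/s × 16.83 g/m³ × 86 400 s/d = 5673 kg/d.

5670 kg/d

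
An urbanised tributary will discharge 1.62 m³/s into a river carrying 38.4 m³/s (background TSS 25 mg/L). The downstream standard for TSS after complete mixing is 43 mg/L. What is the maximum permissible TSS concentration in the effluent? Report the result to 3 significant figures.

At the limit, (Qr·Cr + Qe·Cₑ)/(Qr + Qe) = 43:
Cₑ = (40.02·43 − 38.40·25.00) / 1.620 = 469.7 mg/L.

470 mg/L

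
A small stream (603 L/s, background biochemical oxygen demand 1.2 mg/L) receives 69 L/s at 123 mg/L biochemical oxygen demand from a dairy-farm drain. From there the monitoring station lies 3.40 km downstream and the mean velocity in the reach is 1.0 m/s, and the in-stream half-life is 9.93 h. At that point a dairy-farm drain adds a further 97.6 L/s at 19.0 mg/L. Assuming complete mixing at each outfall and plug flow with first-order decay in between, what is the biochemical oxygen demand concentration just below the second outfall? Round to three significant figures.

13.6 mg/L

Mixed concentration C = ΣQC/ΣQ = (603.0·1.200 + 69.00·123.0) / 672.0 = 9211/672.0 = 13.71 mg/L; combined flow 672.0 L/s.
Travel time t = 3.40·1000 / 1.0 = 3400 s = 0.9444 h.
Half-life 9.93 h → k = ln 2 / 9.93 = 0.06980 h⁻¹ = 1.675 d⁻¹.
Applying C = C₀e^(−kt): 13.71 × 0.9362 = 12.83 mg/L.
Second outfall: C = (672.0·12.83 + 97.60·19.00)/769.6 = 13.61 mg/L.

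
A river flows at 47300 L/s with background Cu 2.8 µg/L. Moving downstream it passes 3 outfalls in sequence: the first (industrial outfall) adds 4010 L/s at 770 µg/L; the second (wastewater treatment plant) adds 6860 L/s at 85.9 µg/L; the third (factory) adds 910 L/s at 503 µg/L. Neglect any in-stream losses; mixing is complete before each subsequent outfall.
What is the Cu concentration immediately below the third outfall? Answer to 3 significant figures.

72.2 µg/L

Outfall 1: combined Q = 51310 L/s; C = (47300·2.800 + 4010·770.0)/51310 = 62.76 µg/L.
Outfall 2: combined Q = 58170 L/s; C = (51310·62.76 + 6860·85.90)/58170 = 65.49 µg/L.
Outfall 3: combined Q = 59080 L/s; C = (58170·65.49 + 910.0·503.0)/59080 = 72.23 µg/L.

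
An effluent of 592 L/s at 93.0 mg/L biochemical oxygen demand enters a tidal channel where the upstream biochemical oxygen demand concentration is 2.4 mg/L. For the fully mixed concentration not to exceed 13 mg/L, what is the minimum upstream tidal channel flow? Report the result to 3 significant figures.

4470 L/s

Set C_mix = 13: (Q·2.400 + 592.0·93.00) / (Q + 592.0) = 13
→ Q = 592.0·(93.00 − 13)/(13 − 2.400) = 4468 L/s.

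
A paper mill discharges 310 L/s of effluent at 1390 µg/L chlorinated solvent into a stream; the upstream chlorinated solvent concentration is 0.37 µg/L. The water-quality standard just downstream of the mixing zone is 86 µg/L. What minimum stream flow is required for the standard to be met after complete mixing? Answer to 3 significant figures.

4720 L/s

Set C_mix = 86: (Q·0.3700 + 310.0·1390) / (Q + 310.0) = 86
→ Q = 310.0·(1390 − 86)/(86 − 0.3700) = 4721 L/s.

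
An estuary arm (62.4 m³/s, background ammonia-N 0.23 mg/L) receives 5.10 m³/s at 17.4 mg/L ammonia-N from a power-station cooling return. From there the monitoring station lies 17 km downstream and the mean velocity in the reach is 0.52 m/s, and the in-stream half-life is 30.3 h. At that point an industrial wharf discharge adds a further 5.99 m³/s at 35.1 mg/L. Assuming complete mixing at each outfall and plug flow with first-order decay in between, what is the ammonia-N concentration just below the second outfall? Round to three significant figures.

4.00 mg/L

Conservation of mass: C = (62.40·0.2300 + 5.100·17.40) / 67.50 = 103.1/67.50 = 1.527 mg/L; combined flow 67.50 m³/s.
Travel time t = 17·1000 / 0.52 = 32690 s = 9.081 h.
Half-life 30.3 h → k = ln 2 / 30.3 = 0.02288 h⁻¹ = 0.5490 d⁻¹.
Decay over the reach: 1.527·exp(−kt) = 1.527·0.8124 = 1.241 mg/L.
Second outfall: C = (67.50·1.241 + 5.990·35.10)/73.49 = 4.001 mg/L.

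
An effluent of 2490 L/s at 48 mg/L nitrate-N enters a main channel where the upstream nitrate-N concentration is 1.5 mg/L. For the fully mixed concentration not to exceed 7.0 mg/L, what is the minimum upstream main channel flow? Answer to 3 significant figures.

18600 L/s

Set C_mix = 7.0: (Q·1.500 + 2490·48.00) / (Q + 2490) = 7.0
→ Q = 2490·(48.00 − 7.0)/(7.0 − 1.500) = 18560 L/s.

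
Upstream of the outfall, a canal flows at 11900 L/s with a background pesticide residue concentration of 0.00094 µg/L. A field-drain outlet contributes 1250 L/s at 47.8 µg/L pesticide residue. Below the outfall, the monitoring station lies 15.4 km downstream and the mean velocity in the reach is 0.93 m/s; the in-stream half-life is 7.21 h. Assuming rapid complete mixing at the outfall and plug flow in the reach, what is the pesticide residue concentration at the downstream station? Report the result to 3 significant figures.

After mixing, C = (11900·0.0009400 + 1250·47.80) / 13150 = 59760/13150 = 4.545 µg/L.
Travel time t = 15.4·1000 / 0.93 = 16560 s = 4.600 h.
Half-life 7.21 h → k = ln 2 / 7.21 = 0.09614 h⁻¹ = 2.307 d⁻¹.
Applying C = C₀e^(−kt): 4.545 × 0.6426 = 2.920 µg/L.

2.92 µg/L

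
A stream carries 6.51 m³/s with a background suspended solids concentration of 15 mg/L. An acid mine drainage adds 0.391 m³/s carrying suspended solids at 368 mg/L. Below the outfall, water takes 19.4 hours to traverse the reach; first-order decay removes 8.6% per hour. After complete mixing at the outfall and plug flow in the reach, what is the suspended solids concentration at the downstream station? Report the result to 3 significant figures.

Flow-weighted average: C = (6.510·15.00 + 0.3910·368.0) / 6.901 = 241.5/6.901 = 35.00 mg/L.
8.6%/h lost → k = −ln(1 − 0.086) = 0.08992 h⁻¹.
Applying C = C₀e^(−kt): 35.00 × 0.1747 = 6.115 mg/L.

6.12 mg/L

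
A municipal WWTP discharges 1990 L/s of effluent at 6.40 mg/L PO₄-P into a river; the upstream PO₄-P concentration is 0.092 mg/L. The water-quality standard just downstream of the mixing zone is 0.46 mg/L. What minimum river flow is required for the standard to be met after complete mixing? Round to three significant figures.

Set C_mix = 0.46: (Q·0.09200 + 1990·6.400) / (Q + 1990) = 0.46
→ Q = 1990·(6.400 − 0.46)/(0.46 − 0.09200) = 32120 L/s.

32100 L/s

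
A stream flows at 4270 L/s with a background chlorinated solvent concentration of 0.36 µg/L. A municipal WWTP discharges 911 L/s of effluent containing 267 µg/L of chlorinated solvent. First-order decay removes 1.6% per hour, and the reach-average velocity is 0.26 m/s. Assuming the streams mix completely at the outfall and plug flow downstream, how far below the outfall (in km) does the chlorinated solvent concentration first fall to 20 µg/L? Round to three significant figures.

49.9 km

Mixed concentration C = ΣQC/ΣQ = (4270·0.3600 + 911.0·267.0) / 5181 = 244800/5181 = 47.24 µg/L.
1.6%/h lost → k = −ln(1 − 0.016) = 0.01613 h⁻¹.
Set 47.24·exp(−k·t) = 20 → t = ln(47.24/20)/k = 191900 s = 53.29 h.
Distance = v·t = 0.26·191900 = 49880 m = 49.88 km.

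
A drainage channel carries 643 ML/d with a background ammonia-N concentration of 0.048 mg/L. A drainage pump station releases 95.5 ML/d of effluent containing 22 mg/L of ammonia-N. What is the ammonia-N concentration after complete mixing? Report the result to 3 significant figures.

Mass balance: C = (643.0·0.04800 + 95.50·22.00) / 738.5 = 2132/738.5 = 2.887 mg/L.

2.89 mg/L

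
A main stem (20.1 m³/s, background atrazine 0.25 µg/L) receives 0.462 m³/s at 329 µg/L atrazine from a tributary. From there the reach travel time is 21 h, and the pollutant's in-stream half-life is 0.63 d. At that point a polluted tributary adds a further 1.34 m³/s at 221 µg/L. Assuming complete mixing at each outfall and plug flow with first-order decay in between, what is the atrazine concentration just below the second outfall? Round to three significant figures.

16.3 µg/L

Mixed concentration C = ΣQC/ΣQ = (20.10·0.2500 + 0.4620·329.0) / 20.56 = 157.0/20.56 = 7.637 µg/L; combined flow 20.56 m³/s.
Half-life 0.63 d → k = ln 2 / 0.63 = 1.100 d⁻¹.
Applying C = C₀e^(−kt): 7.637 × 0.3819 = 2.916 µg/L.
At the second outfall, C = (20.56·2.916 + 1.340·221.0) / (20.56 + 1.340) = 16.26 µg/L.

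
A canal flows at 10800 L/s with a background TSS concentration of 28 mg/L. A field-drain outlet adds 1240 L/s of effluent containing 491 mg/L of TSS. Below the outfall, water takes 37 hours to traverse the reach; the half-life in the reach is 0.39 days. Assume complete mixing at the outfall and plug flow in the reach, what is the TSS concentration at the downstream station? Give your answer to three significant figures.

Flow-weighted average: C = (10800·28.00 + 1240·491.0) / 12040 = 911200/12040 = 75.68 mg/L.
Half-life 0.39 d → k = ln 2 / 0.39 = 1.777 d⁻¹.
Applying C = C₀e^(−kt): 75.68 × 0.06457 = 4.887 mg/L.

4.89 mg/L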